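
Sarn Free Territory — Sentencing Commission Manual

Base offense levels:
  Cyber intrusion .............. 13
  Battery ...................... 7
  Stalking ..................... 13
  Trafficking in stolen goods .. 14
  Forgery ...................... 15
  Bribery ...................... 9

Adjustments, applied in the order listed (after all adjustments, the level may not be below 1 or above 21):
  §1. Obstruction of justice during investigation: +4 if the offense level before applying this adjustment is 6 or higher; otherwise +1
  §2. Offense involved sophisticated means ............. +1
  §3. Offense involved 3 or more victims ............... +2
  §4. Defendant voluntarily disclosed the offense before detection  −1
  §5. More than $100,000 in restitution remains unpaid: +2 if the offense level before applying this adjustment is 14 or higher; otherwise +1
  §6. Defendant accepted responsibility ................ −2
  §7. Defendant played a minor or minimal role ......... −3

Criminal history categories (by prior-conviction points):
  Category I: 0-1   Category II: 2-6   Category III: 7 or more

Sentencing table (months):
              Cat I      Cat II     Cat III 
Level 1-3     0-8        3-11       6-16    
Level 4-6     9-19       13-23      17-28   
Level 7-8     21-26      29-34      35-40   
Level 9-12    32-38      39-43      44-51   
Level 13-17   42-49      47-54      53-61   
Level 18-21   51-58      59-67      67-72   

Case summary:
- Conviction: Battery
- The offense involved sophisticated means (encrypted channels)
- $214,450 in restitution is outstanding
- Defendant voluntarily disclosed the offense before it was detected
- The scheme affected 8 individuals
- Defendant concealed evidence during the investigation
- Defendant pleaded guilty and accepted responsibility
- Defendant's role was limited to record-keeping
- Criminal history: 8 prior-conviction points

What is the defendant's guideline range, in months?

Base offense level for battery: 7.
§1 applies (level before this adjustment is 7 ≥ 6, so +4): 7 + 4 = 11.
§2 applies: 11 + 1 = 12.
§3 applies: 12 + 2 = 14.
§4 applies: 14 − 1 = 13.
§5 applies (level before this adjustment is 13 < 14, so +1): 13 + 1 = 14.
§6 applies: 14 − 2 = 12.
§7 applies: 12 − 3 = 9.
Final offense level: 9.
Criminal history: 8 prior points → Category III (7+).
Level 9 falls in the 9-12 band.
Grid: Level 9-12 × Category III = 44-51 months.

44-51 months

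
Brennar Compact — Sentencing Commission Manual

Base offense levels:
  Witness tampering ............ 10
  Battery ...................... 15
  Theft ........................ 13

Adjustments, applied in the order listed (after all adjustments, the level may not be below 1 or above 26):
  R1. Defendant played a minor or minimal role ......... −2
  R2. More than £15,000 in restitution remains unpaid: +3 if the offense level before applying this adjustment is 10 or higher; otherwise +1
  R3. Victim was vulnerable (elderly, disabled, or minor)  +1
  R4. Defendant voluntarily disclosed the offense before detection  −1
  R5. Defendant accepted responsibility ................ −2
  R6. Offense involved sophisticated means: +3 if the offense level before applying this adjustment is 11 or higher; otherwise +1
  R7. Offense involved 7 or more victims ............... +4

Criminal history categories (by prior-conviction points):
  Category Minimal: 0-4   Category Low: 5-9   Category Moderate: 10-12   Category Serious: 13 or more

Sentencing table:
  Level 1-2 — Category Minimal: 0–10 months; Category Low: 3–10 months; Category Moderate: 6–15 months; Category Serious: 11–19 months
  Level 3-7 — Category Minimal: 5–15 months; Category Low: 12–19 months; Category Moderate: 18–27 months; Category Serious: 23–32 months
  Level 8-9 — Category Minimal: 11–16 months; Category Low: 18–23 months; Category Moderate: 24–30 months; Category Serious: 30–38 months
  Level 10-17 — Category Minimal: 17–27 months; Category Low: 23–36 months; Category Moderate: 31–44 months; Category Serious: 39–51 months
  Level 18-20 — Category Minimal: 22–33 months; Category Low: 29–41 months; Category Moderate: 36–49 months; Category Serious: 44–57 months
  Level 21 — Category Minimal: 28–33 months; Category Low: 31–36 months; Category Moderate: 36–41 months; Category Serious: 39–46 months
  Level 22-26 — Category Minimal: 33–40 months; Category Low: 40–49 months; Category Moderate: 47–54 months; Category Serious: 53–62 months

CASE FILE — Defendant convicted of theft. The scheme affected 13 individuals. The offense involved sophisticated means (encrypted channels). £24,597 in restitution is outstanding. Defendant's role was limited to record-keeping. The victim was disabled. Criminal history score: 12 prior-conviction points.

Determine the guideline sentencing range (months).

47-54 months

Base offense level for theft: 13.
R1 applies: 13 − 2 = 11.
R2 applies (level before this adjustment is 11 ≥ 10, so +3): 11 + 3 = 14.
R3 applies: 14 + 1 = 15.
R5 does not apply.
R6 applies (level before this adjustment is 15 ≥ 11, so +3): 15 + 3 = 18.
R7 applies: 18 + 4 = 22.
Final offense level: 22.
Criminal history: 12 prior points → Category Moderate (10-12).
Level 22 falls in the 22-26 band.
Grid: Level 22-26 × Category Moderate = 47-54 months.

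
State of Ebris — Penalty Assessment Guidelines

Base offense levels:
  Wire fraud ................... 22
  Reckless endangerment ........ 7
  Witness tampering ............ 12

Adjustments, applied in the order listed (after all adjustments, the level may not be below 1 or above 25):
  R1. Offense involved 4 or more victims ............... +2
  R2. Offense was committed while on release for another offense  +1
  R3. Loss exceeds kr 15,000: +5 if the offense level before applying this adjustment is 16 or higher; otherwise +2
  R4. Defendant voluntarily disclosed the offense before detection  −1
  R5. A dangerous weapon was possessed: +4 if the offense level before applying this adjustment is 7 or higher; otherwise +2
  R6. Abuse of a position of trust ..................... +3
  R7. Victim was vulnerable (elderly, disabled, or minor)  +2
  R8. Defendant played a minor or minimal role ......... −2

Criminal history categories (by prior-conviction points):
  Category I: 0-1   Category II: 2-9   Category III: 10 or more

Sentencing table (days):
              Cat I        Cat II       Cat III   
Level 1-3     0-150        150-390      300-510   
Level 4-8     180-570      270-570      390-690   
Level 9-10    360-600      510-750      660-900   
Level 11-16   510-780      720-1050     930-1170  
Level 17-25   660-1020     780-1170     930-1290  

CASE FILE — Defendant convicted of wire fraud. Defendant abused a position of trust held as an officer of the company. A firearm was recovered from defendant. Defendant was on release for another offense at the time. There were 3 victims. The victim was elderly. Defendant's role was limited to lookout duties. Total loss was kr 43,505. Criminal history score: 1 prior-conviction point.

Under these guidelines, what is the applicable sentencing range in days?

Base offense level for wire fraud: 22.
R1 does not apply.
R2 applies: 22 + 1 = 23.
R3 applies (level before this adjustment is 23 ≥ 16, so +5): 23 + 5 = 28.
R5 applies (level before this adjustment is 28 ≥ 7, so +4): 28 + 4 = 32.
R6 applies: 32 + 3 = 35.
R7 applies: 35 + 2 = 37.
R8 applies: 37 − 2 = 35.
Level 35 exceeds the maximum of 25; capped at 25.
Final offense level: 25.
Criminal history: 1 prior point → Category I (0-1).
Level 25 falls in the 17-25 band.
Grid: Level 17-25 × Category I = 660-1020 days.

660-1020 days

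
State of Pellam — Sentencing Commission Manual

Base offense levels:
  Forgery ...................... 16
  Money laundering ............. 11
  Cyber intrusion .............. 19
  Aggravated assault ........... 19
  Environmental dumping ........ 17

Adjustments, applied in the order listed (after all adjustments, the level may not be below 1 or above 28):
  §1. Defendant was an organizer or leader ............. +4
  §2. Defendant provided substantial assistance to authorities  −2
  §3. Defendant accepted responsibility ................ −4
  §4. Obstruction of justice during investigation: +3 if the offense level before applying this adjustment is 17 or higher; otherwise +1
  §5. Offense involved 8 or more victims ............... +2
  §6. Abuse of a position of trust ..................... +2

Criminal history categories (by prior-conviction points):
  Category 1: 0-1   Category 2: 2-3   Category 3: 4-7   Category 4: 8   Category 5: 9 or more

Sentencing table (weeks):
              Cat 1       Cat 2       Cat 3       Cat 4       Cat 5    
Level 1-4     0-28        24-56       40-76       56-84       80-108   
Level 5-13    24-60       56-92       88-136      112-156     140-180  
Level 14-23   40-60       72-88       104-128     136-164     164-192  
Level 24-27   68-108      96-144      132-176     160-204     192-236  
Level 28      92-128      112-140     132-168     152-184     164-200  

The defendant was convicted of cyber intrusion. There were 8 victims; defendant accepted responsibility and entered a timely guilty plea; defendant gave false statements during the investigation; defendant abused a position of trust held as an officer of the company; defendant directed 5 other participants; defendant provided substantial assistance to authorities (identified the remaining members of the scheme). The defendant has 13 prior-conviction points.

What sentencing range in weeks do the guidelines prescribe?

Base offense level for cyber intrusion: 19.
§1 applies: 19 + 4 = 23.
§2 applies: 23 − 2 = 21.
§3 applies: 21 − 4 = 17.
§4 applies (level before this adjustment is 17 ≥ 17, so +3): 17 + 3 = 20.
§5 applies: 20 + 2 = 22.
§6 applies: 22 + 2 = 24.
Final offense level: 24.
Criminal history: 13 prior points → Category 5 (9+).
Level 24 falls in the 24-27 band.
Grid: Level 24-27 × Category 5 = 192-236 weeks.

192-236 weeks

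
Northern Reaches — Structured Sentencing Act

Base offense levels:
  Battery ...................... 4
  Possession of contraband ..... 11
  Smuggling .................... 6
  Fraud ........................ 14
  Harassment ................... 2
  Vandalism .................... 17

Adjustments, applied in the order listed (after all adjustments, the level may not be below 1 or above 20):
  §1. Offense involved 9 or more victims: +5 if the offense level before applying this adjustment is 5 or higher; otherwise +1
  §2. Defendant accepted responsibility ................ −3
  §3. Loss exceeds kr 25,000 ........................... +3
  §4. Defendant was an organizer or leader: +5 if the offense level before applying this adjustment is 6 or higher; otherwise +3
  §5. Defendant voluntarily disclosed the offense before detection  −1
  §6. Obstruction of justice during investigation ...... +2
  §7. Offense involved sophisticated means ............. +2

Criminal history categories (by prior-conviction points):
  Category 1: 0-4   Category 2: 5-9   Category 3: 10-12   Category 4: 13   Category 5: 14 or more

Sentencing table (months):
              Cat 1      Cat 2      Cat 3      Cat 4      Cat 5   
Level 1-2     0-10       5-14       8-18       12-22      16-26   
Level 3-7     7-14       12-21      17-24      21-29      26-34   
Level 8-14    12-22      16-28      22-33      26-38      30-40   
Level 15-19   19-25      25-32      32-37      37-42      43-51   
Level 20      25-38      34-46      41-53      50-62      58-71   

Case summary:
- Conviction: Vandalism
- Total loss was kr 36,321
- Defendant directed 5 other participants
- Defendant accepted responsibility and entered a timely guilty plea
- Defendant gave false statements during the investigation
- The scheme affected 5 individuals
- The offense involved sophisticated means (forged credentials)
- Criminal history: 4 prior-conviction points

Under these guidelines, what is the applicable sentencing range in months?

Base offense level for vandalism: 17.
§2 applies: 17 − 3 = 14.
§3 applies: 14 + 3 = 17.
§4 applies (level before this adjustment is 17 ≥ 6, so +5): 17 + 5 = 22.
§6 applies: 22 + 2 = 24.
§7 applies: 24 + 2 = 26.
Level 26 exceeds the maximum of 20; capped at 20.
Final offense level: 20.
Criminal history: 4 prior points → Category 1 (0-4).
Level 20 falls in the 20 band.
Grid: Level 20 × Category 1 = 25-38 months.

25-38 months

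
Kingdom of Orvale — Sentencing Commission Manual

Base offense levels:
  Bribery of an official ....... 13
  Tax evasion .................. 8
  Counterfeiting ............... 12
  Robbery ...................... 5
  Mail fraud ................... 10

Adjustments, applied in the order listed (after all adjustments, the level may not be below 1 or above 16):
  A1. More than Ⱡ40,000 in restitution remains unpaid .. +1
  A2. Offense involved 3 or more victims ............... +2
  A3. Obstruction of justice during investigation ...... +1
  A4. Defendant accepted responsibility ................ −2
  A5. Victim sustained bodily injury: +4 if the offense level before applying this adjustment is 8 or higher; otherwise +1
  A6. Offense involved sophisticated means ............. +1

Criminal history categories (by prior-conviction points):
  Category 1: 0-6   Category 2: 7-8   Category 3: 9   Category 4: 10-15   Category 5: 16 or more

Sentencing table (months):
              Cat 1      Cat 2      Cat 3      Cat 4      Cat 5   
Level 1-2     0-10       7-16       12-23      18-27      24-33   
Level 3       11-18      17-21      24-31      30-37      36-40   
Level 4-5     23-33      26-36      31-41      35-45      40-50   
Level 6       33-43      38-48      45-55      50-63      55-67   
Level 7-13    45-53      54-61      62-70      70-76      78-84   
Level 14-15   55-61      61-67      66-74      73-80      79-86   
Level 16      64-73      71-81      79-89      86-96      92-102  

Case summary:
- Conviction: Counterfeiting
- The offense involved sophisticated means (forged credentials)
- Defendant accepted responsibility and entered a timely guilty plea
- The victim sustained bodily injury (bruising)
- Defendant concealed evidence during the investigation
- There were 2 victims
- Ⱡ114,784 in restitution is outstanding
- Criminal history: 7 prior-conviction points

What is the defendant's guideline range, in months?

Base offense level for counterfeiting: 12.
A1 applies: 12 + 1 = 13.
A2 does not apply.
A3 applies: 13 + 1 = 14.
A4 applies: 14 − 2 = 12.
A5 applies (level before this adjustment is 12 ≥ 8, so +4): 12 + 4 = 16.
A6 applies: 16 + 1 = 17.
Level 17 exceeds the maximum of 16; capped at 16.
Final offense level: 16.
Criminal history: 7 prior points → Category 2 (7-8).
Level 16 falls in the 16 band.
Grid: Level 16 × Category 2 = 71-81 months.

71-81 months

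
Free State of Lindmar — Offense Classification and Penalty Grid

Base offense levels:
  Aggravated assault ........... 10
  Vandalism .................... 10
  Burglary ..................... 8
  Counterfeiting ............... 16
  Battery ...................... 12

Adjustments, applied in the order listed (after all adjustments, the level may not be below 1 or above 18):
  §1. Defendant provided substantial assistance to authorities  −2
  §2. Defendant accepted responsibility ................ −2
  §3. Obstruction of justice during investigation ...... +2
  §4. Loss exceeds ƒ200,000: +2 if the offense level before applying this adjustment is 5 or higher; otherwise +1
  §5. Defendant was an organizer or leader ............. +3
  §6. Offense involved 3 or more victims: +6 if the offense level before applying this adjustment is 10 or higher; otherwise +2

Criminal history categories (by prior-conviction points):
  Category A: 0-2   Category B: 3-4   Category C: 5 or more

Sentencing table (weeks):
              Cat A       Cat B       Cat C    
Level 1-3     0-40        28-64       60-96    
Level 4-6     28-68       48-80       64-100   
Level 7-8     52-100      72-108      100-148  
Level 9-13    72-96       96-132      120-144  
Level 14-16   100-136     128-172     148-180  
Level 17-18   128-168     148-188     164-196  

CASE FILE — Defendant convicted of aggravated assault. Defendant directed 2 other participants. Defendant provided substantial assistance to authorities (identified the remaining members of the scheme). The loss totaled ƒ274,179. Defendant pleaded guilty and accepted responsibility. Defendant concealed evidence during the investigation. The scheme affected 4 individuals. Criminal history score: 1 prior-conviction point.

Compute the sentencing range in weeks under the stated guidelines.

128-168 weeks

Base offense level for aggravated assault: 10.
§1 applies: 10 − 2 = 8.
§2 applies: 8 − 2 = 6.
§3 applies: 6 + 2 = 8.
§4 applies (level before this adjustment is 8 ≥ 5, so +2): 8 + 2 = 10.
§5 applies: 10 + 3 = 13.
§6 applies (level before this adjustment is 13 ≥ 10, so +6): 13 + 6 = 19.
Level 19 exceeds the maximum of 18; capped at 18.
Final offense level: 18.
Criminal history: 1 prior point → Category A (0-2).
Level 18 falls in the 17-18 band.
Grid: Level 17-18 × Category A = 128-168 weeks.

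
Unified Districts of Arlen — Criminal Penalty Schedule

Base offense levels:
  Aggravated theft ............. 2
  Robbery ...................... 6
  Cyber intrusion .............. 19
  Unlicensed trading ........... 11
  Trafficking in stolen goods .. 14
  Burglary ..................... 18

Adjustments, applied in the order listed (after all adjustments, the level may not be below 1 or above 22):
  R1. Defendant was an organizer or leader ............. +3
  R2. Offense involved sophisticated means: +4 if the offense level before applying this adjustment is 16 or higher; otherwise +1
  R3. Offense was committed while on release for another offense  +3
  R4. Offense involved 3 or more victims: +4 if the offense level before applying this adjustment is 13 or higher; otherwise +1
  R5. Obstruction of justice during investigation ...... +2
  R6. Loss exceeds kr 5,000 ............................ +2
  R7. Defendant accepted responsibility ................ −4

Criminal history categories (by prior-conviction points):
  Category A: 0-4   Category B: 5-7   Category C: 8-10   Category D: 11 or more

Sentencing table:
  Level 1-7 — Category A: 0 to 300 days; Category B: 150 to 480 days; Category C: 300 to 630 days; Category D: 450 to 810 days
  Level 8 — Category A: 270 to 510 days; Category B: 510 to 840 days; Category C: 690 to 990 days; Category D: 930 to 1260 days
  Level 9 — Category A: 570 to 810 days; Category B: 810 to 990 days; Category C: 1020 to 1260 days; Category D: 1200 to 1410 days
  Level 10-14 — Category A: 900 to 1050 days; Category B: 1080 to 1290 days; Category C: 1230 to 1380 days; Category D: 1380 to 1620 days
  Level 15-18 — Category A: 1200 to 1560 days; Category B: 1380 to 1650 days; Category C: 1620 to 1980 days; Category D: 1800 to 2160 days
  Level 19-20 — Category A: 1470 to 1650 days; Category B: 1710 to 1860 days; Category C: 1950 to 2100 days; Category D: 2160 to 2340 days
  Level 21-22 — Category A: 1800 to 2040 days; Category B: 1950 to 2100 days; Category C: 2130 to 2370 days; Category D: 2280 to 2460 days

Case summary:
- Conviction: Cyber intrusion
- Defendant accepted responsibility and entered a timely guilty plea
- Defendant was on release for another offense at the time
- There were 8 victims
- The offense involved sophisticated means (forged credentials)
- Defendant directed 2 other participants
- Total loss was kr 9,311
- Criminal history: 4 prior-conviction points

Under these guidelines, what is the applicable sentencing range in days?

Base offense level for cyber intrusion: 19.
R1 applies: 19 + 3 = 22.
R2 applies (level before this adjustment is 22 ≥ 16, so +4): 22 + 4 = 26.
R3 applies: 26 + 3 = 29.
R4 applies (level before this adjustment is 29 ≥ 13, so +4): 29 + 4 = 33.
R5 does not apply.
R6 applies: 33 + 2 = 35.
R7 applies: 35 − 4 = 31.
Level 31 exceeds the maximum of 22; capped at 22.
Final offense level: 22.
Criminal history: 4 prior points → Category A (0-4).
Level 22 falls in the 21-22 band.
Grid: Level 21-22 × Category A = 1800-2040 days.

1800-2040 days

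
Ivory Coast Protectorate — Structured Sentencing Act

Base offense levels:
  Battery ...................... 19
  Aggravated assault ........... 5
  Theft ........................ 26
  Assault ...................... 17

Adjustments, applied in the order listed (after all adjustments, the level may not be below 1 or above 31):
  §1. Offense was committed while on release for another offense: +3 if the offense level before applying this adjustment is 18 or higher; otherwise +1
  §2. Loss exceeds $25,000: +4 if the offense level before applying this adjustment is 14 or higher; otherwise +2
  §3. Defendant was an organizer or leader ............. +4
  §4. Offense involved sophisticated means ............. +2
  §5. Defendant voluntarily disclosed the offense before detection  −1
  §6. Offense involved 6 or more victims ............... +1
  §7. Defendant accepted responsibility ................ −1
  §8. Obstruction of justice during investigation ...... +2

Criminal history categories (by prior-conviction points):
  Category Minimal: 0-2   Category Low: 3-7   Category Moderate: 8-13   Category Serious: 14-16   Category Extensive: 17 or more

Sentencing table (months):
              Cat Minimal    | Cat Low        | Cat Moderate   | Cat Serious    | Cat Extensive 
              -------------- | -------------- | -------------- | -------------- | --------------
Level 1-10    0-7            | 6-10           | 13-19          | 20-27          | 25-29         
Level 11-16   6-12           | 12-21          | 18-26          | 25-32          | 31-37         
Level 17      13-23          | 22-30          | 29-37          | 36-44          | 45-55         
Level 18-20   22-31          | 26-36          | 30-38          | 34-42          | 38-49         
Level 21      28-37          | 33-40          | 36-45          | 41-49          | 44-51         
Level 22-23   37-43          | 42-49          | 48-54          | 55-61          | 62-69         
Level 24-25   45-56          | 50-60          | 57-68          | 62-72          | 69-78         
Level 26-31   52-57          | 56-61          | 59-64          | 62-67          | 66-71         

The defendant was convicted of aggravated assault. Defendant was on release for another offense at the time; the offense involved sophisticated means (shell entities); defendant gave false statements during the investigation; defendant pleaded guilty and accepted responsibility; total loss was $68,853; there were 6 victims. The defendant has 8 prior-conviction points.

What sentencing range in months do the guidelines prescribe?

Base offense level for aggravated assault: 5.
§1 applies (level before this adjustment is 5 < 18, so +1): 5 + 1 = 6.
§2 applies (level before this adjustment is 6 < 14, so +2): 6 + 2 = 8.
§4 applies: 8 + 2 = 10.
§6 applies: 10 + 1 = 11.
§7 applies: 11 − 1 = 10.
§8 applies: 10 + 2 = 12.
Final offense level: 12.
Criminal history: 8 prior points → Category Moderate (8-13).
Level 12 falls in the 11-16 band.
Grid: Level 11-16 × Category Moderate = 18-26 months.

18-26 months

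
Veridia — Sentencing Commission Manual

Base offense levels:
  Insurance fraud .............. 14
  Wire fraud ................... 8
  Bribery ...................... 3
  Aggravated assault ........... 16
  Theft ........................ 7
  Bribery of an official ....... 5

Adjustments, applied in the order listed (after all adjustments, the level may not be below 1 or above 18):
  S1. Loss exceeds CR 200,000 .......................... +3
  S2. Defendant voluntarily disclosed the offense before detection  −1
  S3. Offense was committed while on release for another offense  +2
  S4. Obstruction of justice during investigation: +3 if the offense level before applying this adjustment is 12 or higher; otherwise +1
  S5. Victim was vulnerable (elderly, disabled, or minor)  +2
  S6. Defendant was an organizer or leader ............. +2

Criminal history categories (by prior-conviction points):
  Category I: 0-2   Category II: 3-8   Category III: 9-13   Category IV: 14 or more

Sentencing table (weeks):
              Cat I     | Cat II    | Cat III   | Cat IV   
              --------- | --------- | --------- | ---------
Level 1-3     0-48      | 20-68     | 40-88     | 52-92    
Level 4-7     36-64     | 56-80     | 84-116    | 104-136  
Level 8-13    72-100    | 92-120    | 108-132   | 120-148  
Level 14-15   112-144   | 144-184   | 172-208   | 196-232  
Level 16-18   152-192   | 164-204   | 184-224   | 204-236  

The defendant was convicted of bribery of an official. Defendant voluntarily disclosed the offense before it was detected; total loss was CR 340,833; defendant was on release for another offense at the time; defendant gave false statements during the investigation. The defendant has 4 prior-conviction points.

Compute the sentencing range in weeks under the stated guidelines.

92-120 weeks

Base offense level for bribery of an official: 5.
S1 applies: 5 + 3 = 8.
S2 applies: 8 − 1 = 7.
S3 applies: 7 + 2 = 9.
S4 applies (level before this adjustment is 9 < 12, so +1): 9 + 1 = 10.
S6 does not apply.
Final offense level: 10.
Criminal history: 4 prior points → Category II (3-8).
Level 10 falls in the 8-13 band.
Grid: Level 8-13 × Category II = 92-120 weeks.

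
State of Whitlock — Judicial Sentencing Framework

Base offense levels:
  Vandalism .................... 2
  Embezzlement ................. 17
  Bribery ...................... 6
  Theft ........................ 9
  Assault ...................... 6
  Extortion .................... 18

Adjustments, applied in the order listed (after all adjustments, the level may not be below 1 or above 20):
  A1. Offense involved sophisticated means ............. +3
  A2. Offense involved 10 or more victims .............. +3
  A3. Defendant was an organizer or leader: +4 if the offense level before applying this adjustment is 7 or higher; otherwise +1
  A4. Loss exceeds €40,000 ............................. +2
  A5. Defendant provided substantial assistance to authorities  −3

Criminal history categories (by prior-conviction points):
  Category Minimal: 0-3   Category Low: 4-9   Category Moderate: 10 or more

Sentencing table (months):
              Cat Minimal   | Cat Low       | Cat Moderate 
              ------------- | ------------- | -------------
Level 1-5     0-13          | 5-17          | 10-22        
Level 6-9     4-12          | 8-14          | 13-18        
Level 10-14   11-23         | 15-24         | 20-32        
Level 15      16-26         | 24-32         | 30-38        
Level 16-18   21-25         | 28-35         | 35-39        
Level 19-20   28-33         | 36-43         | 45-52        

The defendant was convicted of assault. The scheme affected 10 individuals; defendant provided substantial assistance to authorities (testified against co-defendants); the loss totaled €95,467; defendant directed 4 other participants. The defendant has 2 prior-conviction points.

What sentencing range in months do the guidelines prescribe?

Base offense level for assault: 6.
A2 applies: 6 + 3 = 9.
A3 applies (level before this adjustment is 9 ≥ 7, so +4): 9 + 4 = 13.
A4 applies: 13 + 2 = 15.
A5 applies: 15 − 3 = 12.
Final offense level: 12.
Criminal history: 2 prior points → Category Minimal (0-3).
Level 12 falls in the 10-14 band.
Grid: Level 10-14 × Category Minimal = 11-23 months.

11-23 months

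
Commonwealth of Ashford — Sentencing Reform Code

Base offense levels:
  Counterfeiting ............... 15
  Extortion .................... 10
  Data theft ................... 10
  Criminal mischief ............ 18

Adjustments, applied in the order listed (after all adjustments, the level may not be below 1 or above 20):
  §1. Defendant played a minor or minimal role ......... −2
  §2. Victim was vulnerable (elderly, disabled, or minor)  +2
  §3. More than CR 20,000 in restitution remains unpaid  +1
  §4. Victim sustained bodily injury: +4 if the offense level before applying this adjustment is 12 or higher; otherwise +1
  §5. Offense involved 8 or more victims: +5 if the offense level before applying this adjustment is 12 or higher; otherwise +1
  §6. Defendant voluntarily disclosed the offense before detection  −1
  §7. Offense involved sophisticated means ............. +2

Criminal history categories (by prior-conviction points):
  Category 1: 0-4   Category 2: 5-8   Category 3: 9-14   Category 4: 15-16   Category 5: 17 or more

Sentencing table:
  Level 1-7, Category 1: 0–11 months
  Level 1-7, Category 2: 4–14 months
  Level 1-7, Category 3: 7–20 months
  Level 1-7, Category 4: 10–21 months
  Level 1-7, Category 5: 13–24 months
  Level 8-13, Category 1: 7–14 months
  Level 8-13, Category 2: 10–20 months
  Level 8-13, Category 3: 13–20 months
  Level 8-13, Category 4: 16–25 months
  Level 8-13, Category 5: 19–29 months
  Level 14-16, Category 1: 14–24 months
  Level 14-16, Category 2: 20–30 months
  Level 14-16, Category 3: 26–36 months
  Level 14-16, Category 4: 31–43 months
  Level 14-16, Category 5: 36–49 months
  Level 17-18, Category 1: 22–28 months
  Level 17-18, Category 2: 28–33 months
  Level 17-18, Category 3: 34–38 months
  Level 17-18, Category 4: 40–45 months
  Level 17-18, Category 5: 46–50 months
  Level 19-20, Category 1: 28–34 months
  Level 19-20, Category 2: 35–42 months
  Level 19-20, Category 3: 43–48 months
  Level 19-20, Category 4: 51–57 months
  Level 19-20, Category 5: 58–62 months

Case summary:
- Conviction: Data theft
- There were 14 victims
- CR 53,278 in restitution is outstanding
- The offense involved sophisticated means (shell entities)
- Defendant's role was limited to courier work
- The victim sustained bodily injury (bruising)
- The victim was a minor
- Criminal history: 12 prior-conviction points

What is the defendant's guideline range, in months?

Base offense level for data theft: 10.
§1 applies: 10 − 2 = 8.
§2 applies: 8 + 2 = 10.
§3 applies: 10 + 1 = 11.
§4 applies (level before this adjustment is 11 < 12, so +1): 11 + 1 = 12.
§5 applies (level before this adjustment is 12 ≥ 12, so +5): 12 + 5 = 17.
§6 does not apply.
§7 applies: 17 + 2 = 19.
Final offense level: 19.
Criminal history: 12 prior points → Category 3 (9-14).
Level 19 falls in the 19-20 band.
Grid: Level 19-20 × Category 3 = 43-48 months.

43-48 months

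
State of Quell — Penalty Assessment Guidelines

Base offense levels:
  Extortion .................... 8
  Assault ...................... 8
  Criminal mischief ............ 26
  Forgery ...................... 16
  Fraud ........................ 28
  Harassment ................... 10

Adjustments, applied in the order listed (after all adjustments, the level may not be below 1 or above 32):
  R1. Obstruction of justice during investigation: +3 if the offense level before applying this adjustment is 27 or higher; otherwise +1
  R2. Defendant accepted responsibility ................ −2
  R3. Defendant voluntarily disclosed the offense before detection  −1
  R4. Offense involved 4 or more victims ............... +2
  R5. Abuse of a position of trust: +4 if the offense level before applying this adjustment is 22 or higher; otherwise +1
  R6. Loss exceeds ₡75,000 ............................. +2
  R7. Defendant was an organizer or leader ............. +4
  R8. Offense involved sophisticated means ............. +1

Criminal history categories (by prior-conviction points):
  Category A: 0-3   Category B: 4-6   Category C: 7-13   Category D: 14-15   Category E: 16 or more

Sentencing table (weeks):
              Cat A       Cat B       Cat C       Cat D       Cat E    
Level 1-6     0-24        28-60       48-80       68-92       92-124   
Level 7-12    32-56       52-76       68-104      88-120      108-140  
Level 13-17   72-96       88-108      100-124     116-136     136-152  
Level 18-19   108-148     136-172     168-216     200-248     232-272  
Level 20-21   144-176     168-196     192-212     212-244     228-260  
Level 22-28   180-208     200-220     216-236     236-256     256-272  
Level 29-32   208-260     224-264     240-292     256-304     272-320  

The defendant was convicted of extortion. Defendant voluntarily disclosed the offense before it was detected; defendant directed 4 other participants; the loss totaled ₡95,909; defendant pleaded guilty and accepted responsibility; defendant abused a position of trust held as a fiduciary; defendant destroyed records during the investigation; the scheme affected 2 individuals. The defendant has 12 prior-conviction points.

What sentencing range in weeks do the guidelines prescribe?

100-124 weeks

Base offense level for extortion: 8.
R1 applies (level before this adjustment is 8 < 27, so +1): 8 + 1 = 9.
R2 applies: 9 − 2 = 7.
R3 applies: 7 − 1 = 6.
R4 does not apply.
R5 applies (level before this adjustment is 6 < 22, so +1): 6 + 1 = 7.
R6 applies: 7 + 2 = 9.
R7 applies: 9 + 4 = 13.
R8 does not apply.
Final offense level: 13.
Criminal history: 12 prior points → Category C (7-13).
Level 13 falls in the 13-17 band.
Grid: Level 13-17 × Category C = 100-124 weeks.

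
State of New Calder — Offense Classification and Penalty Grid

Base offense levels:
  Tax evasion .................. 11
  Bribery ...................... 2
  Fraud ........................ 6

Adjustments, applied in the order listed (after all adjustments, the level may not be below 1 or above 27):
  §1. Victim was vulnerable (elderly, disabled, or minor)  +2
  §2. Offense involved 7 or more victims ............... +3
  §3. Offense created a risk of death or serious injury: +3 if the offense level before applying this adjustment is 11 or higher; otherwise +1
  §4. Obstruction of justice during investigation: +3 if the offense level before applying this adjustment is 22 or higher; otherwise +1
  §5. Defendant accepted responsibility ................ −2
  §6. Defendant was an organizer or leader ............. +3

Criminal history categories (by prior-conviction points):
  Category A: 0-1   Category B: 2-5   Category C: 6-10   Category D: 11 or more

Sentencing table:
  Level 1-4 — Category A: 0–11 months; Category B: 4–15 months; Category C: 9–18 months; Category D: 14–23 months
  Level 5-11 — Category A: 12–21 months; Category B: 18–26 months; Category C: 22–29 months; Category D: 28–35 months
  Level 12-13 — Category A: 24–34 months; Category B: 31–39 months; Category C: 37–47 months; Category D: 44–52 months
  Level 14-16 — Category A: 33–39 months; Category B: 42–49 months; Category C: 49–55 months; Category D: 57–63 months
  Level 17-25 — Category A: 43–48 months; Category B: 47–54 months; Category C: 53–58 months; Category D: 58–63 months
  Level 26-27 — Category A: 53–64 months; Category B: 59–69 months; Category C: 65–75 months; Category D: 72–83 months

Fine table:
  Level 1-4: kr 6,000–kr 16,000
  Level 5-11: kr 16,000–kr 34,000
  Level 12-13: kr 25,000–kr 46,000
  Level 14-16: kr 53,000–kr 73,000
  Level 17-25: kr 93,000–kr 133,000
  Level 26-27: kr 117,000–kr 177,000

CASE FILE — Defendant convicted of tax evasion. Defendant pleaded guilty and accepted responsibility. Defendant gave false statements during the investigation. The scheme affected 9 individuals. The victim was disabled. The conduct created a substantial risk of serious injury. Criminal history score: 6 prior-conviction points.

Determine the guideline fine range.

Base offense level for tax evasion: 11.
§1 applies: 11 + 2 = 13.
§2 applies: 13 + 3 = 16.
§3 applies (level before this adjustment is 16 ≥ 11, so +3): 16 + 3 = 19.
§4 applies (level before this adjustment is 19 < 22, so +1): 19 + 1 = 20.
§5 applies: 20 − 2 = 18.
§6 does not apply.
Final offense level: 18.
Level 18 falls in the 17-25 band.
Fine table: Level 17-25 → kr 93,000–kr 133,000.

kr 93,000–kr 133,000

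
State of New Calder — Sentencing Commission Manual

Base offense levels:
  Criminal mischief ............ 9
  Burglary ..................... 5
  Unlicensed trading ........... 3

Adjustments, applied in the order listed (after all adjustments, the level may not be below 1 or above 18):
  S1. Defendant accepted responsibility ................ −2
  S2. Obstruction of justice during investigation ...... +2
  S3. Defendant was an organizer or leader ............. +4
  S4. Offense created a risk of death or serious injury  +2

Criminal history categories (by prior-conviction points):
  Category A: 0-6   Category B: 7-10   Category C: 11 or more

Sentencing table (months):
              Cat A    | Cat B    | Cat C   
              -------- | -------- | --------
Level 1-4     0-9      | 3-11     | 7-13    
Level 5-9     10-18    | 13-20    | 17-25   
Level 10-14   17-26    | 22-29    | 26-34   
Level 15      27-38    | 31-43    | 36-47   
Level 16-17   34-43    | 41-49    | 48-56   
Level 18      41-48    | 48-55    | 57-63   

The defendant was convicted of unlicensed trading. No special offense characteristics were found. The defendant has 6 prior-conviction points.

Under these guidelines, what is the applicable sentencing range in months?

Base offense level for unlicensed trading: 3.
Final offense level: 3.
Criminal history: 6 prior points → Category A (0-6).
Level 3 falls in the 1-4 band.
Grid: Level 1-4 × Category A = 0-9 months.

0-9 months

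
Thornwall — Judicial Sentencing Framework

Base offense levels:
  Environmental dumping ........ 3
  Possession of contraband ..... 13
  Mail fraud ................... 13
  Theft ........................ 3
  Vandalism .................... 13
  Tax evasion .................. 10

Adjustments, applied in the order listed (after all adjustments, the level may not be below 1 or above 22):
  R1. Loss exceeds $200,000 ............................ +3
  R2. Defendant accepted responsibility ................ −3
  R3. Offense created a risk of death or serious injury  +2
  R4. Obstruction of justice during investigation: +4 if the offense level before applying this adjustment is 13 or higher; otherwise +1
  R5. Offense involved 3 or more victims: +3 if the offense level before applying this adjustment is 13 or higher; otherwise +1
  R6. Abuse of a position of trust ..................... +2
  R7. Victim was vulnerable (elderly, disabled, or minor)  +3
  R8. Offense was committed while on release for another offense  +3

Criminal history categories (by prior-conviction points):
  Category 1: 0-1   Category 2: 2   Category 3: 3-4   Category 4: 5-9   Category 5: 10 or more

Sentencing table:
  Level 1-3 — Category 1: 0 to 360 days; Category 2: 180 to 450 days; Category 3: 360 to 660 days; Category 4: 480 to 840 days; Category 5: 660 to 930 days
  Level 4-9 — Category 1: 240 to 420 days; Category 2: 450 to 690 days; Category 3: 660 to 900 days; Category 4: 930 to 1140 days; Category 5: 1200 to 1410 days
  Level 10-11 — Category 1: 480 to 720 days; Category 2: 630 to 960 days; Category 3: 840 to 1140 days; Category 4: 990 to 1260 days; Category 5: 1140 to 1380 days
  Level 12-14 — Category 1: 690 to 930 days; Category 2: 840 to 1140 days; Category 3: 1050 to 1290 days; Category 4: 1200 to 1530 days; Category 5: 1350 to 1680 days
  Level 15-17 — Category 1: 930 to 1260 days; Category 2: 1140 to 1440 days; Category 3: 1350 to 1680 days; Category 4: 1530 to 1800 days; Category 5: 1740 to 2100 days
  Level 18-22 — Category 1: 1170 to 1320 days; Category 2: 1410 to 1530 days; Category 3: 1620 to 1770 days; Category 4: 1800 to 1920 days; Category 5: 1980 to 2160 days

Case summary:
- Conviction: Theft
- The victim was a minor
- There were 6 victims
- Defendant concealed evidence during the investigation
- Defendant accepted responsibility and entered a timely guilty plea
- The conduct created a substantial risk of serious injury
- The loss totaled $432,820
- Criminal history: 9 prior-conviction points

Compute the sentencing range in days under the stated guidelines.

Base offense level for theft: 3.
R1 applies: 3 + 3 = 6.
R2 applies: 6 − 3 = 3.
R3 applies: 3 + 2 = 5.
R4 applies (level before this adjustment is 5 < 13, so +1): 5 + 1 = 6.
R5 applies (level before this adjustment is 6 < 13, so +1): 6 + 1 = 7.
R6 does not apply.
R7 applies: 7 + 3 = 10.
R8 does not apply.
Final offense level: 10.
Criminal history: 9 prior points → Category 4 (5-9).
Level 10 falls in the 10-11 band.
Grid: Level 10-11 × Category 4 = 990-1260 days.

990-1260 days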